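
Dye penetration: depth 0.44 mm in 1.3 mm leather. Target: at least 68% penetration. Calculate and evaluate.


Penetration = 0.44 / 1.3 x 100 = 33.8%
Target: 68%
Meets target: No


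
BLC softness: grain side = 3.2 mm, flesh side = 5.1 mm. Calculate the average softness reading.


Average = (3.2 + 5.1) / 2
Average = 4.15 mm


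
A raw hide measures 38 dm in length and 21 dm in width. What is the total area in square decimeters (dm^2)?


Area = length x width
Area = 38 x 21 = 798 dm^2


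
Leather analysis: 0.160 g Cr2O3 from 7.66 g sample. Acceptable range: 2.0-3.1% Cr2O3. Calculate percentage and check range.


Cr2O3% = 0.160 / 7.66 x 100 = 2.09%
Acceptable range: 2.0 to 3.1%
Within range: Yes


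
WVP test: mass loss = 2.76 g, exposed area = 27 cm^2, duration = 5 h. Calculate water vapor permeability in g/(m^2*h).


WVP = mass_loss / (area x time) x 10000
WVP = 2.76 / (27 x 5) x 10000
WVP = 2.76 / 135 x 10000 = 204.44 g/(m^2*h)


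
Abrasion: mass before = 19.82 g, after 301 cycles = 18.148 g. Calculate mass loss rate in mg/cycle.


Mass loss = 19.82 - 18.148 = 1.672 g
Rate = 1.672 / 301 x 1000 = 5.555 mg/cycle


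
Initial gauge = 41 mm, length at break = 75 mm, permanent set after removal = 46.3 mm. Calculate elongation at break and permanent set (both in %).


Elongation at break = (75 - 41) / 41 x 100 = 82.9%
Permanent set = (46.3 - 41) / 41 x 100 = 12.9%


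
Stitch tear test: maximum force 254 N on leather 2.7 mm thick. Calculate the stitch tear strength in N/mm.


94.1 N/mm

Stitch tear strength = force / thickness
STS = 254 / 2.7 = 94.1 N/mm


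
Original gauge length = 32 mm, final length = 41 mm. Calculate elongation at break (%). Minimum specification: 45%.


Elongation = 28.1%
Meets spec: No


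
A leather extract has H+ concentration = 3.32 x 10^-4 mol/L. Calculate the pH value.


pH = -log10[H+]
pH = -log10(3.32 x 10^-4) = 3.48


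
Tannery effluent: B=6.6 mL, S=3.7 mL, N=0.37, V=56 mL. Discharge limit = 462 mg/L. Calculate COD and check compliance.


COD = 153.3 mg/L
Compliant: Yes


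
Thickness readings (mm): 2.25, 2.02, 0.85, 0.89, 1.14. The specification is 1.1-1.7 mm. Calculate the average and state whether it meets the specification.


Sum = 7.15
Average = 7.15 / 5 = 1.43 mm
Specification range: 1.1 to 1.7 mm
Within spec: Yes


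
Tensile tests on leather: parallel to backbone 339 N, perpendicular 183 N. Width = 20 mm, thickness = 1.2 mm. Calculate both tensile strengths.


Parallel = 14.13 N/mm^2
Perpendicular = 7.63 N/mm^2

Area = 20 x 1.2 = 24.0 mm^2
TS (parallel) = 339 / 24.0 = 14.13 N/mm^2
TS (perpendicular) = 183 / 24.0 = 7.63 N/mm^2


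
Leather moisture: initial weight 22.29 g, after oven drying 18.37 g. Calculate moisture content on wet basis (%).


Moisture = 22.29 - 18.37 = 3.92 g
MC = 3.92 / 22.29 x 100 = 17.6%


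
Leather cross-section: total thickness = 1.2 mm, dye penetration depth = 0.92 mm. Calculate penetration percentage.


76.7%

Penetration% = 0.92 / 1.2 x 100
Penetration = 76.7%


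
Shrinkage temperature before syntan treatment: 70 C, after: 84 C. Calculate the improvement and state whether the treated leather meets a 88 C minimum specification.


Improvement = 14 C
Meets 88 C spec: No

Improvement = 84 - 70 = 14 C
Spec check: 84 C >= 88 C? No


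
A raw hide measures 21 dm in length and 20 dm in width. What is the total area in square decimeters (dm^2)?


420 dm^2


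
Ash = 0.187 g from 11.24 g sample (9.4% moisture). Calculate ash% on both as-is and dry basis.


As-is ash = 1.66%
Dry-basis ash = 1.84%

As-is ash% = 0.187 / 11.24 x 100 = 1.66%
Dry mass = 11.24 x (100 - 9.4) / 100 = 10.18344 g
Dry-basis ash% = 0.187 / 10.18344 x 100 = 1.84%


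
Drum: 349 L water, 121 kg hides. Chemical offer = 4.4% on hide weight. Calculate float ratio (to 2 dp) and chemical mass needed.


Float ratio = 349 / 121 = 2.88
Chemical = 121 x 4.4 / 100 = 5.324 kg


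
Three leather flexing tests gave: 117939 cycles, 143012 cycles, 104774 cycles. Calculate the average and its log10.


Average = (117939 + 143012 + 104774) / 3 = 121908 cycles
log10(121908) = 5.09


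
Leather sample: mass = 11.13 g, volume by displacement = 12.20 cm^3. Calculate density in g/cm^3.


Density = mass / volume
Density = 11.13 / 12.20 = 0.912 g/cm^3


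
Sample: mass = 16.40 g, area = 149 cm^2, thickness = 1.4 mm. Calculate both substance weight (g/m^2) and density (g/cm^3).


SW = 16.40 / 149 x 10000 = 1100.7 g/m^2
Volume = 149 x 1.4 / 10 = 20.86 cm^3
Density = 16.40 / 20.86 = 0.786 g/cm^3


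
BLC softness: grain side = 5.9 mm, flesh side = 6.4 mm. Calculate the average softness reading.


6.15 mm

Average = (5.9 + 6.4) / 2
Average = 6.15 mm


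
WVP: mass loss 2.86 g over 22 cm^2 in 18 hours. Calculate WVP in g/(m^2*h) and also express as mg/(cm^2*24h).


WVP = 72.22 g/(m^2*h)
Daily rate = 173.33 mg/(cm^2*24h)


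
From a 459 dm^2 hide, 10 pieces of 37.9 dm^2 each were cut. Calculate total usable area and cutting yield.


Total usable = 10 x 37.9 = 379.0 dm^2
Yield = 379.0 / 459 x 100 = 82.6%


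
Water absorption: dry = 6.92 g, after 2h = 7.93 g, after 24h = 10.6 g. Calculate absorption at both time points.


WA (2h) = (7.93 - 6.92) / 6.92 x 100 = 14.6%
WA (24h) = (10.6 - 6.92) / 6.92 x 100 = 53.2%


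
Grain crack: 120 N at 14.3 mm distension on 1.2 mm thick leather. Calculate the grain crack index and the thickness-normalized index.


Crack index = 120 / 14.3 = 8.4 N/mm
Normalized = 8.4 / 1.2 = 7.0 N/mm per mm


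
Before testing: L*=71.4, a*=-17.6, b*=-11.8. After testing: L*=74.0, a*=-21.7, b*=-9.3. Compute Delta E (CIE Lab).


Delta E = 5.46

dL = 74.0 - 71.4 = 2.6
da = -21.7 - (-17.6) = -4.1
db = -9.3 - (-11.8) = 2.5
dE = sqrt((2.6)^2 + (-4.1)^2 + (2.5)^2) = 5.46


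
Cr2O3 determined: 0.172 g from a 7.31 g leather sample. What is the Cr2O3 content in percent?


2.35%

Cr2O3% = 0.172 / 7.31 x 100
Cr2O3% = 2.35%


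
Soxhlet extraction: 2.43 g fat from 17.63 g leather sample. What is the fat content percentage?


Fat content = 2.43 / 17.63 x 100
Fat = 13.8%


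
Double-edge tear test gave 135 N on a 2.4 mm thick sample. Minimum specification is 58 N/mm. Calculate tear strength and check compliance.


Tear strength = 135 / 2.4 = 56.3 N/mm
Required minimum = 58 N/mm
Compliant: No


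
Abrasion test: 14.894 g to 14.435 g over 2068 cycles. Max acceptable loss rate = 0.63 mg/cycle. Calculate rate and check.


Rate = 0.222 mg/cycle
Passes: Yes

Loss = 14.894 - 14.435 = 0.459 g
Rate = 0.459 g / 2068 cycles x 1000 = 0.222 mg/cycle
Max = 0.63 mg/cycle
Passes: Yes


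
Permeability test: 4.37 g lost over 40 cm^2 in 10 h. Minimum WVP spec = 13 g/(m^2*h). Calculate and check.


WVP = 4.37 / (40 x 10) x 10000 = 109.25 g/(m^2*h)
Minimum: 13 g/(m^2*h)
Meets spec: Yes


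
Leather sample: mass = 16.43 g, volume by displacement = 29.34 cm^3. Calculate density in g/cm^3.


Density = mass / volume
Density = 16.43 / 29.34 = 0.560 g/cm^3


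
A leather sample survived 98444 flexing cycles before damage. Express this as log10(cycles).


log10(98444) = 4.99


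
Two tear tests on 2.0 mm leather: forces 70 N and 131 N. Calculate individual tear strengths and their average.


Tear 1 = 35.0 N/mm
Tear 2 = 65.5 N/mm
Average = 50.3 N/mm

Tear 1 = 70 / 2.0 = 35.0 N/mm
Tear 2 = 131 / 2.0 = 65.5 N/mm
Average = (35.0 + 65.5) / 2 = 50.3 N/mm


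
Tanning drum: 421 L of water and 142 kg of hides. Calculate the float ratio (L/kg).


3.0


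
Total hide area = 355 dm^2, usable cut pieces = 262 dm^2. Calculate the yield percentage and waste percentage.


Yield = 73.8%
Waste = 26.2%


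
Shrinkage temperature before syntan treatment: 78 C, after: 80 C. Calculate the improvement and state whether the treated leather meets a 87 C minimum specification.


Improvement = 80 - 78 = 2 C
Spec check: 80 C >= 87 C? No


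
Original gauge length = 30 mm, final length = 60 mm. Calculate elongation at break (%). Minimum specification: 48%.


Elongation = 100.0%
Meets spec: Yes

Extension = 60 - 30 = 30 mm
Elongation = 30 / 30 x 100 = 100.0%
Minimum required: 48%
Meets specification: Yes


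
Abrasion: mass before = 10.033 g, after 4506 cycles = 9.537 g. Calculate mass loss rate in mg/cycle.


Mass loss = 10.033 - 9.537 = 0.496 g
Rate = 0.496 / 4506 x 1000 = 0.110 mg/cycle


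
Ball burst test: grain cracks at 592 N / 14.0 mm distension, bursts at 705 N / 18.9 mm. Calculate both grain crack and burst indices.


Crack index = 592 / 14.0 = 42.3 N/mm
Burst index = 705 / 18.9 = 37.3 N/mm


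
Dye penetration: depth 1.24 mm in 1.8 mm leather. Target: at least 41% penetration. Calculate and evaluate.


Penetration = 1.24 / 1.8 x 100 = 68.9%
Target: 41%
Meets target: Yes


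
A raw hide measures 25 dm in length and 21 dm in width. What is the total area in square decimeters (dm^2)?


Area = length x width
Area = 25 x 21 = 525 dm^2


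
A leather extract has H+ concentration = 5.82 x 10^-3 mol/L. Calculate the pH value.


pH = -log10[H+]
pH = -log10(5.82 x 10^-3) = 2.24


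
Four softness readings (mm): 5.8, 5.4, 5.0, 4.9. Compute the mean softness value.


Sum = 5.8 + 5.4 + 5.0 + 4.9
Mean = 21.1 / 4 = 5.28 mm


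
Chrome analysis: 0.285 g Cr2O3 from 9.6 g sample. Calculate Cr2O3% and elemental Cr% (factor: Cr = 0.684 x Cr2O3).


Cr2O3% = 0.285 / 9.6 x 100 = 2.97%
Cr% = 2.97 x 0.684 = 2.03%


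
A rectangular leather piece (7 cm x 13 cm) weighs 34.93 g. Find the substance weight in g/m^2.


Area = 7 x 13 = 91 cm^2
SW = 34.93 / 91 x 10000 = 3838.5 g/m^2


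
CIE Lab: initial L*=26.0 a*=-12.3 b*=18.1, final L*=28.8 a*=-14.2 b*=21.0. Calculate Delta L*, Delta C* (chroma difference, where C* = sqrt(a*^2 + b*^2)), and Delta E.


Delta L* = 2.8
Delta C* = 3.47
Delta E = 4.46

Delta L* = 28.8 - 26.0 = 2.8
C1* = sqrt((-12.3)^2 + (18.1)^2) = 21.884
C2* = sqrt((-14.2)^2 + (21.0)^2) = 25.350
Delta C* = 25.350 - 21.884 = 3.47
Delta E = sqrt((2.8)^2 + (-1.9)^2 + (2.9)^2) = 4.46


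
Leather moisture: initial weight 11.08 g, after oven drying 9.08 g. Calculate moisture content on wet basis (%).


18.1%

Moisture = 11.08 - 9.08 = 2.00 g
MC = 2.00 / 11.08 x 100 = 18.1%


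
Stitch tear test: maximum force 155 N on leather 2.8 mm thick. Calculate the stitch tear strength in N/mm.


Stitch tear strength = force / thickness
STS = 155 / 2.8 = 55.4 N/mm


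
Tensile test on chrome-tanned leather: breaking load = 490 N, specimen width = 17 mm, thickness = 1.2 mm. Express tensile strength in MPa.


24.02 MPa

Cross-section = 17 x 1.2 = 20.4 mm^2
TS = 490 / 20.4 = 24.02 MPa
(1 N/mm^2 = 1 MPa)


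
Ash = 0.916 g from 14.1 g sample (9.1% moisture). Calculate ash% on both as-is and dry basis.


As-is ash = 6.50%
Dry-basis ash = 7.15%

As-is ash% = 0.916 / 14.1 x 100 = 6.50%
Dry mass = 14.1 x (100 - 9.1) / 100 = 12.8169 g
Dry-basis ash% = 0.916 / 12.8169 x 100 = 7.15%


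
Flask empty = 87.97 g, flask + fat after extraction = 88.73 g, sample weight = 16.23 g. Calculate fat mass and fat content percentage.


Fat mass = 0.76 g
Fat content = 4.7%

Fat mass = 88.73 - 87.97 = 0.76 g
Fat% = 0.76 / 16.23 x 100 = 4.7%


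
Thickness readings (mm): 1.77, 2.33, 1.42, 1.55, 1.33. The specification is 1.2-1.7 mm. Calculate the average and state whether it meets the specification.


Sum = 8.40
Average = 8.40 / 5 = 1.68 mm
Specification range: 1.2 to 1.7 mm
Within spec: Yes


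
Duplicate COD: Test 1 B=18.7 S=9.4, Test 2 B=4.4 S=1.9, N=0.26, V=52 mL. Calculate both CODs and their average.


COD1 = (18.7 - 9.4) x 0.26 x 8000 / 52 = 372.0 mg/L
COD2 = (4.4 - 1.9) x 0.26 x 8000 / 52 = 100.0 mg/L
Average = (372.0 + 100.0) / 2 = 236.0 mg/L


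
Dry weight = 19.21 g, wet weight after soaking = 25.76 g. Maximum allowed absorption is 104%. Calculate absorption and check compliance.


WA = (25.76 - 19.21) / 19.21 x 100 = 34.1%
Maximum allowed: 104%
Compliant: Yes


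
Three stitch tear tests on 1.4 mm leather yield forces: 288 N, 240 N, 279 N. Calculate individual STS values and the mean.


STS1 = 205.7 N/mm
STS2 = 171.4 N/mm
STS3 = 199.3 N/mm
Mean = 192.1 N/mm

STS1 = 288 / 1.4 = 205.7 N/mm
STS2 = 240 / 1.4 = 171.4 N/mm
STS3 = 279 / 1.4 = 199.3 N/mm
Mean = (205.7 + 171.4 + 199.3) / 3 = 192.1 N/mm


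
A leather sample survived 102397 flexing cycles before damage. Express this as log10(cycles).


log10(102397) = 5.01


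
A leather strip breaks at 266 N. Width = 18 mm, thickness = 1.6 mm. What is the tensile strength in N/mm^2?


Cross-sectional area = 18 x 1.6 = 28.8 mm^2
Tensile strength = 266 / 28.8 = 9.24 N/mm^2


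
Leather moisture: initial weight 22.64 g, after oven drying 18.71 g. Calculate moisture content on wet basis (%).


17.4%


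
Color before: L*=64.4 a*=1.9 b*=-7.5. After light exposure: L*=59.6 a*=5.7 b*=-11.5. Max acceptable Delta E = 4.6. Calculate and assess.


dL = -4.8, da = 3.8, db = -4.0
dE = sqrt((-4.8)^2 + (3.8)^2 + (-4.0)^2) = 7.31
Max = 4.6
Passes: No


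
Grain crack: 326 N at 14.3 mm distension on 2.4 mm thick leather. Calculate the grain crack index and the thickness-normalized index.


Crack index = 326 / 14.3 = 22.8 N/mm
Normalized = 22.8 / 2.4 = 9.5 N/mm per mm


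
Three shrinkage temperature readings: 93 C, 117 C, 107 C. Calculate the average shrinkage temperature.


105.7 C

Average = (93 + 117 + 107) / 3
Average = 317 / 3 = 105.7 C


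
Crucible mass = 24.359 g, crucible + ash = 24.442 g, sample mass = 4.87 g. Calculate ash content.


Ash mass = 24.442 - 24.359 = 0.083 g
Ash% = 0.083 / 4.87 x 100 = 1.70%


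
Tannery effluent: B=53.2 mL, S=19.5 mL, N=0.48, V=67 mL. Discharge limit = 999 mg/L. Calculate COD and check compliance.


COD = 1931.5 mg/L
Compliant: No

COD = (53.2 - 19.5) x 0.48 x 8000 / 67 = 1931.5 mg/L
Limit: 999 mg/L
Compliant: No


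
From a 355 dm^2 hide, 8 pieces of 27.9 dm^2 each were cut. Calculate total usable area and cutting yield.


Usable area = 223.2 dm^2
Yield = 62.9%


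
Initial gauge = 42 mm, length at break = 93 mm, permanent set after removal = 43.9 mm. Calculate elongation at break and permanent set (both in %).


Elongation at break = (93 - 42) / 42 x 100 = 121.4%
Permanent set = (43.9 - 42) / 42 x 100 = 4.5%


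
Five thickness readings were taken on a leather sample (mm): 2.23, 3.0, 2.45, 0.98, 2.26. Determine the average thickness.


Sum = 2.23 + 3.0 + 2.45 + 0.98 + 2.26 = 10.92
Average = 10.92 / 5 = 2.18 mm


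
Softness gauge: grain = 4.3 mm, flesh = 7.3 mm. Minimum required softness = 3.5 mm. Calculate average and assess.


Average = (4.3 + 7.3) / 2 = 5.80 mm
Minimum = 3.5 mm
Meets requirement: Yes


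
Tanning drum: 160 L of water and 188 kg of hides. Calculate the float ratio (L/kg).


0.9


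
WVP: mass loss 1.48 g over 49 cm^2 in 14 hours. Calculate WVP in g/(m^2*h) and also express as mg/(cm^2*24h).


WVP = 21.57 g/(m^2*h)
Daily rate = 51.78 mg/(cm^2*24h)

WVP = 1.48 / (49 x 14) x 10000 = 21.57 g/(m^2*h)
Mass loss in mg = 1.48 x 1000 = 1480 mg
Per cm^2 per 24h in mg: 1480 x 24 / (49 x 14) = 35520 / 686 = 51.78 mg/(cm^2*24h)


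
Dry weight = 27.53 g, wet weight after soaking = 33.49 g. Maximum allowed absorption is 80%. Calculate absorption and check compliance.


WA = (33.49 - 27.53) / 27.53 x 100 = 21.6%
Maximum allowed: 80%
Compliant: Yes


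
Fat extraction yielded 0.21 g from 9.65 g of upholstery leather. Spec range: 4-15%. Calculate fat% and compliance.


Fat% = 0.21 / 9.65 x 100 = 2.2%
Spec range: 4-15%
Compliant: No


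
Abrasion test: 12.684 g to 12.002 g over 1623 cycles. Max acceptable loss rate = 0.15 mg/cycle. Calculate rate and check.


Loss = 12.684 - 12.002 = 0.682 g
Rate = 0.682 g / 1623 cycles x 1000 = 0.420 mg/cycle
Max = 0.15 mg/cycle
Passes: No


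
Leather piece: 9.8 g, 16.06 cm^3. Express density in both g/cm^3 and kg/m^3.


Density = 9.8 / 16.06 = 0.610 g/cm^3
Convert: 0.610 x 1000 = 610 kg/m^3


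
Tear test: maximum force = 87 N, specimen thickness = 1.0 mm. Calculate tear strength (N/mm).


87.0 N/mm


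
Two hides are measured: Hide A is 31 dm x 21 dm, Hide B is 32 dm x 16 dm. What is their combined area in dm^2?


1163 dm^2


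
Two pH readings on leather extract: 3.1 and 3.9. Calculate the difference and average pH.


Difference = 0.8
Average pH = 3.50

Difference = |3.1 - 3.9| = 0.8
Average = (3.1 + 3.9) / 2 = 3.50


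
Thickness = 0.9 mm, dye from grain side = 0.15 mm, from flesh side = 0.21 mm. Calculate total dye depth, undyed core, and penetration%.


Total dyed = 0.15 + 0.21 = 0.36 mm
Undyed core = 0.9 - 0.36 = 0.54 mm
Penetration = 0.36 / 0.9 x 100 = 40.0%


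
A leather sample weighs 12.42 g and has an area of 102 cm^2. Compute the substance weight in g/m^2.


1217.6 g/m^2


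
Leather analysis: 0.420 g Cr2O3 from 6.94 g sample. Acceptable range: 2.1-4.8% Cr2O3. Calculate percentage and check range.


Cr2O3 = 6.05%
Within range: No

Cr2O3% = 0.420 / 6.94 x 100 = 6.05%
Acceptable range: 2.1 to 4.8%
Within range: No


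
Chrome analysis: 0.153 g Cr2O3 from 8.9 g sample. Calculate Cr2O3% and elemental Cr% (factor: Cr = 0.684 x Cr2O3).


Cr2O3% = 0.153 / 8.9 x 100 = 1.72%
Cr% = 1.72 x 0.684 = 1.18%


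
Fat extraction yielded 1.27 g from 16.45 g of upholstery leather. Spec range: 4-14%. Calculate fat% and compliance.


Fat content = 7.7%
Compliant: Yes

Fat% = 1.27 / 16.45 x 100 = 7.7%
Spec range: 4-14%
Compliant: Yes


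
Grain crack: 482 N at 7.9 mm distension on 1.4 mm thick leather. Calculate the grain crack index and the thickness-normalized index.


Crack index = 482 / 7.9 = 61.0 N/mm
Normalized = 61.0 / 1.4 = 43.6 N/mm per mm


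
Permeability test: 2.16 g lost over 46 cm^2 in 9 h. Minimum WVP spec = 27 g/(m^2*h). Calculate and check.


WVP = 52.17 g/(m^2*h)
Meets specification: Yes

WVP = 2.16 / (46 x 9) x 10000 = 52.17 g/(m^2*h)
Minimum: 27 g/(m^2*h)
Meets spec: Yes


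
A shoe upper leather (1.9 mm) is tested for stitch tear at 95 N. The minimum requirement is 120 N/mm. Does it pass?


STS = 50.0 N/mm
Passes: No

STS = 95 / 1.9 = 50.0 N/mm
Minimum required: 120 N/mm
Passes: No


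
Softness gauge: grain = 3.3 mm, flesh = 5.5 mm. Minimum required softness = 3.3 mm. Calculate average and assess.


Average = (3.3 + 5.5) / 2 = 4.40 mm
Minimum = 3.3 mm
Meets requirement: Yes


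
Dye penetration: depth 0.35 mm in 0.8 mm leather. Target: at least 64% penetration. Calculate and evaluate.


Penetration = 0.35 / 0.8 x 100 = 43.8%
Target: 64%
Meets target: No


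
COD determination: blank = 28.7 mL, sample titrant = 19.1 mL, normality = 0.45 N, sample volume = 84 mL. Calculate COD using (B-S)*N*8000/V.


COD = (28.7 - 19.1) x 0.45 x 8000 / 84
COD = 9.6 x 0.45 x 8000 / 84
COD = 411.4 mg/L


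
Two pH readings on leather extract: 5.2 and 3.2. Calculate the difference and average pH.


Difference = |5.2 - 3.2| = 2.0
Average = (5.2 + 3.2) / 2 = 4.20


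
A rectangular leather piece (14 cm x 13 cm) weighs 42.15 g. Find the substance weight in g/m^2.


Area = 14 x 13 = 182 cm^2
SW = 42.15 / 182 x 10000 = 2315.9 g/m^2


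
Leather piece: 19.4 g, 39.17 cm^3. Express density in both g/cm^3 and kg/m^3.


0.495 g/cm^3
495 kg/m^3

Density = 19.4 / 39.17 = 0.495 g/cm^3
Convert: 0.495 x 1000 = 495 kg/m^3


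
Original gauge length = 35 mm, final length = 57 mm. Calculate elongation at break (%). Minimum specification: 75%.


Extension = 57 - 35 = 22 mm
Elongation = 22 / 35 x 100 = 62.9%
Minimum required: 75%
Meets specification: No


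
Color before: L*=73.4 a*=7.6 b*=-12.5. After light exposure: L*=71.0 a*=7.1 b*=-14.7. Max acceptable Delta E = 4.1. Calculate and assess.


Delta E = 3.29
Passes: Yes

dL = -2.4, da = -0.5, db = -2.2
dE = sqrt((-2.4)^2 + (-0.5)^2 + (-2.2)^2) = 3.29
Max = 4.1
Passes: Yes


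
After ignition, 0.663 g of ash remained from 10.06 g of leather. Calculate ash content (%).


Ash% = 0.663 / 10.06 x 100
Ash% = 6.59%


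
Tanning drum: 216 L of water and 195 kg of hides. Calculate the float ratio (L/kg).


Float ratio = water / hide weight
Ratio = 216 / 195 = 1.1


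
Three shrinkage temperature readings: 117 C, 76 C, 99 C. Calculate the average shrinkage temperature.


Average = (117 + 76 + 99) / 3
Average = 292 / 3 = 97.3 C


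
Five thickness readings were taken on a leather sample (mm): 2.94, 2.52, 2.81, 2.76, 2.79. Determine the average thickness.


2.76 mm

Sum = 2.94 + 2.52 + 2.81 + 2.76 + 2.79 = 13.82
Average = 13.82 / 5 = 2.76 mm


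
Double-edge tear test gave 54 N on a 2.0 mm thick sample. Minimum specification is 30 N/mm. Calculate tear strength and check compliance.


Tear strength = 27.0 N/mm
Compliant: No


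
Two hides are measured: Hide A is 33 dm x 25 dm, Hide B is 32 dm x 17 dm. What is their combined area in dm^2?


1369 dm^2


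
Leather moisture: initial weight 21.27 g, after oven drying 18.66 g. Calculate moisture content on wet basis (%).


12.3%

Moisture = 21.27 - 18.66 = 2.61 g
MC = 2.61 / 21.27 x 100 = 12.3%


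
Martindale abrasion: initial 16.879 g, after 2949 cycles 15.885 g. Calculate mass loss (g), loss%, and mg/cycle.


Mass loss = 0.994 g
Loss = 5.89%
Rate = 0.337 mg/cycle


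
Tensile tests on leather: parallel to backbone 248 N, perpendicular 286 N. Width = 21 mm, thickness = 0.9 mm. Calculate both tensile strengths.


Parallel = 13.12 N/mm^2
Perpendicular = 15.13 N/mm^2

Area = 21 x 0.9 = 18.9 mm^2
TS (parallel) = 248 / 18.9 = 13.12 N/mm^2
TS (perpendicular) = 286 / 18.9 = 15.13 N/mm^2


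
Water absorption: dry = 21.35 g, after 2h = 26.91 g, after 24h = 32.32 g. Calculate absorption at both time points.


WA (2h) = (26.91 - 21.35) / 21.35 x 100 = 26.0%
WA (24h) = (32.32 - 21.35) / 21.35 x 100 = 51.4%


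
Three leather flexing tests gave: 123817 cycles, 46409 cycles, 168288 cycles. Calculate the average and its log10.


Average = (123817 + 46409 + 168288) / 3 = 112838 cycles
log10(112838) = 5.05


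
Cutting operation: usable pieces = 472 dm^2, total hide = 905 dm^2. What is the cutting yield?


Yield = usable / total x 100
Yield = 472 / 905 x 100 = 52.2%


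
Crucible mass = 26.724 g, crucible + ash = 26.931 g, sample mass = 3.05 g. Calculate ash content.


Ash mass = 0.207 g
Ash content = 6.79%

Ash mass = 26.931 - 26.724 = 0.207 g
Ash% = 0.207 / 3.05 x 100 = 6.79%


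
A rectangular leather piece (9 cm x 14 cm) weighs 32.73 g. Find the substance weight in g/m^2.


Area = 9 x 14 = 126 cm^2
SW = 32.73 / 126 x 10000 = 2597.6 g/m^2


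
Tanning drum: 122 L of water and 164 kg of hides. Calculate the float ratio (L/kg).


Float ratio = water / hide weight
Ratio = 122 / 164 = 0.7


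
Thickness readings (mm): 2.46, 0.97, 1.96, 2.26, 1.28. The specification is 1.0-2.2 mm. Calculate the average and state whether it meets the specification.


Sum = 8.93
Average = 8.93 / 5 = 1.79 mm
Specification range: 1.0 to 2.2 mm
Within spec: Yes


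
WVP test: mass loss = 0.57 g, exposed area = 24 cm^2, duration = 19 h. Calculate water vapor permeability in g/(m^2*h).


12.50 g/(m^2*h)


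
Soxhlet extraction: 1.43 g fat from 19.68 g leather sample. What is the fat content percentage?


Fat content = 1.43 / 19.68 x 100
Fat = 7.3%


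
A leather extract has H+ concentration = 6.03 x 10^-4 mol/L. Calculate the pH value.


pH = 3.22


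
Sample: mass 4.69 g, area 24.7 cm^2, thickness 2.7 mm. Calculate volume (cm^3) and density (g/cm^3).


Volume = 6.669 cm^3
Density = 0.703 g/cm^3

Thickness in cm = 2.7 / 10 = 0.27 cm
Volume = 24.7 x 0.27 = 6.669 cm^3
Density = 4.69 / 6.669 = 0.703 g/cm^3


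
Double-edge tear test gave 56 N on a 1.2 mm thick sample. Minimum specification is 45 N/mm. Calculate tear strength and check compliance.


Tear strength = 46.7 N/mm
Compliant: Yes

Tear strength = 56 / 1.2 = 46.7 N/mm
Required minimum = 45 N/mm
Compliant: Yes


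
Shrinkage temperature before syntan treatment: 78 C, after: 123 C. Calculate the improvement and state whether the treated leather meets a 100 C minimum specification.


Improvement = 123 - 78 = 45 C
Spec check: 123 C >= 100 C? Yes


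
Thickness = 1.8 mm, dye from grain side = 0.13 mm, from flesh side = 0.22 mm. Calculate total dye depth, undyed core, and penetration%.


Total dyed = 0.13 + 0.22 = 0.35 mm
Undyed core = 1.8 - 0.35 = 1.45 mm
Penetration = 0.35 / 1.8 x 100 = 19.4%


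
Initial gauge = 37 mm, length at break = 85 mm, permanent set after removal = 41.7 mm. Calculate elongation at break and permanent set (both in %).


Elongation at break = (85 - 37) / 37 x 100 = 129.7%
Permanent set = (41.7 - 37) / 37 x 100 = 12.7%


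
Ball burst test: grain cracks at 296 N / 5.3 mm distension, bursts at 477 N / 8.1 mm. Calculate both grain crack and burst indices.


Crack index = 296 / 5.3 = 55.8 N/mm
Burst index = 477 / 8.1 = 58.9 N/mm


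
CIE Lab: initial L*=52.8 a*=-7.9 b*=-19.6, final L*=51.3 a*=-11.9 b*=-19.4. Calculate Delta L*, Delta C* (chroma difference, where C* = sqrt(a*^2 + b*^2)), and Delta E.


Delta L* = -1.5
Delta C* = 1.63
Delta E = 4.28


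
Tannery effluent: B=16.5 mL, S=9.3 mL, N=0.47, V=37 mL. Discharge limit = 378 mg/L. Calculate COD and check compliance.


COD = (16.5 - 9.3) x 0.47 x 8000 / 37 = 731.7 mg/L
Limit: 378 mg/L
Compliant: No


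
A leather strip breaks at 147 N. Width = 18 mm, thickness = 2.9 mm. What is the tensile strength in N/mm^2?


2.82 N/mm^2

Cross-sectional area = 18 x 2.9 = 52.2 mm^2
Tensile strength = 147 / 52.2 = 2.82 N/mm^2


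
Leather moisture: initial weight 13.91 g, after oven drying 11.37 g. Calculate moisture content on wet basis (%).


Moisture = 13.91 - 11.37 = 2.54 g
MC = 2.54 / 13.91 x 100 = 18.3%


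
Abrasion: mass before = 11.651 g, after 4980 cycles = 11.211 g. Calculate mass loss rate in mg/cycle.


Mass loss = 11.651 - 11.211 = 0.440 g
Rate = 0.440 / 4980 x 1000 = 0.088 mg/cycle


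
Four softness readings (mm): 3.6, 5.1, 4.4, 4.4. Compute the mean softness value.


4.38 mm

Sum = 3.6 + 5.1 + 4.4 + 4.4
Mean = 17.5 / 4 = 4.38 mm


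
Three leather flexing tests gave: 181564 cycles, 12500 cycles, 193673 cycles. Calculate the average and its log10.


Average = (181564 + 12500 + 193673) / 3 = 129246 cycles
log10(129246) = 5.11


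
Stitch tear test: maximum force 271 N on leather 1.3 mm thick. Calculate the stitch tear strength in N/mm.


Stitch tear strength = force / thickness
STS = 271 / 1.3 = 208.5 N/mm


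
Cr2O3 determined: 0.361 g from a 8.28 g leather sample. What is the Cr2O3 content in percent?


Cr2O3% = 0.361 / 8.28 x 100
Cr2O3% = 4.36%


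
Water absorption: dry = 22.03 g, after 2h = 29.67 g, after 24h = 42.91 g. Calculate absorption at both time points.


2h absorption = 34.7%
24h absorption = 94.8%

WA (2h) = (29.67 - 22.03) / 22.03 x 100 = 34.7%
WA (24h) = (42.91 - 22.03) / 22.03 x 100 = 94.8%


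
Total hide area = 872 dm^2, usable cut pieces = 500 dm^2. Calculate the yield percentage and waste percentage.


Yield = 500 / 872 x 100 = 57.3%
Waste = 872 - 500 = 372 dm^2
Waste% = 100 - 57.3 = 42.7%


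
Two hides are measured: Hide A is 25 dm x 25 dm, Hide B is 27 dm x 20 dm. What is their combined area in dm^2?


Hide A area = 25 x 25 = 625 dm^2
Hide B area = 27 x 20 = 540 dm^2
Total = 625 + 540 = 1165 dm^2


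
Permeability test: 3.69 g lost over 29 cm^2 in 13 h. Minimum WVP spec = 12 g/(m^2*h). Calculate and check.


WVP = 3.69 / (29 x 13) x 10000 = 97.88 g/(m^2*h)
Minimum: 12 g/(m^2*h)
Meets spec: Yes


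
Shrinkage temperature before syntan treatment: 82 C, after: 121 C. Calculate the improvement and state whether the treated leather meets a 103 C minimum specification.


Improvement = 121 - 82 = 39 C
Spec check: 121 C >= 103 C? Yes


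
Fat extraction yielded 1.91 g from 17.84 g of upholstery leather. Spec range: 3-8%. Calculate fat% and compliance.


Fat content = 10.7%
Compliant: No

Fat% = 1.91 / 17.84 x 100 = 10.7%
Spec range: 3-8%
Compliant: No


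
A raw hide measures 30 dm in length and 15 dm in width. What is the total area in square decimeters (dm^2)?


450 dm^2


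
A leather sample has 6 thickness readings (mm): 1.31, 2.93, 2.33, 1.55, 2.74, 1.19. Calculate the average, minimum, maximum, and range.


Average = 2.01 mm
Min = 1.19 mm
Max = 2.93 mm
Range = 1.74 mm

Sum = 12.05
Average = 12.05 / 6 = 2.01 mm
Minimum = 1.19 mm
Maximum = 2.93 mm
Range = 2.93 - 1.19 = 1.74 mm


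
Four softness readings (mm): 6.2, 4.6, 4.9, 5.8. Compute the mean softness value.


5.38 mm

Sum = 6.2 + 4.6 + 4.9 + 5.8
Mean = 21.5 / 4 = 5.38 mm


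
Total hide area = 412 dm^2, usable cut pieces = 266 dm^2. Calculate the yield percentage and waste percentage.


Yield = 64.6%
Waste = 35.4%


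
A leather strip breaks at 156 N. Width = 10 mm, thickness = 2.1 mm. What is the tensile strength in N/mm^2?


7.43 N/mm^2

Cross-sectional area = 10 x 2.1 = 21.0 mm^2
Tensile strength = 156 / 21.0 = 7.43 N/mm^2


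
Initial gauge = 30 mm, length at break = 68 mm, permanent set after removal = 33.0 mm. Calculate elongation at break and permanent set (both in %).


Elongation at break = 126.7%
Permanent set = 10.0%

Elongation at break = (68 - 30) / 30 x 100 = 126.7%
Permanent set = (33.0 - 30) / 30 x 100 = 10.0%


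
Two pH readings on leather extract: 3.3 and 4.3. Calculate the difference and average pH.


Difference = 1.0
Average pH = 3.80

Difference = |3.3 - 4.3| = 1.0
Average = (3.3 + 4.3) / 2 = 3.80


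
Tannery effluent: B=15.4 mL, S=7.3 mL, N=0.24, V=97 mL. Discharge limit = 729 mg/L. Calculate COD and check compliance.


COD = 160.3 mg/L
Compliant: Yes

COD = (15.4 - 7.3) x 0.24 x 8000 / 97 = 160.3 mg/L
Limit: 729 mg/L
Compliant: Yes


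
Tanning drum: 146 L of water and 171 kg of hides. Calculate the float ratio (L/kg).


Float ratio = water / hide weight
Ratio = 146 / 171 = 0.9


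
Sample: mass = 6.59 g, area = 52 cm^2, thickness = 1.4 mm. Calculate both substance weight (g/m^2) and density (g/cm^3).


SW = 6.59 / 52 x 10000 = 1267.3 g/m^2
Volume = 52 x 1.4 / 10 = 7.28 cm^3
Density = 6.59 / 7.28 = 0.905 g/cm^3


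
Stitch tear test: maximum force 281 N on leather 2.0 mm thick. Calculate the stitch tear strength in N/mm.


140.5 N/mm


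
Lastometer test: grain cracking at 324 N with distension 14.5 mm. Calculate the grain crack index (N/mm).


Grain crack index = force / distension
Index = 324 / 14.5 = 22.3 N/mm


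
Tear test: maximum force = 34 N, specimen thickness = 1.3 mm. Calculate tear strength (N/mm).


Tear strength = force / thickness
Tear = 34 / 1.3 = 26.2 N/mm


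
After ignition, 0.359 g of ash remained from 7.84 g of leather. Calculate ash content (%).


Ash% = 0.359 / 7.84 x 100
Ash% = 4.58%


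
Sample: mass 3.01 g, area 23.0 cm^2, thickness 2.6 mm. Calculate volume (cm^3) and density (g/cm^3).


Volume = 5.980 cm^3
Density = 0.503 g/cm^3

Thickness in cm = 2.6 / 10 = 0.26 cm
Volume = 23.0 x 0.26 = 5.980 cm^3
Density = 3.01 / 5.980 = 0.503 g/cm^3


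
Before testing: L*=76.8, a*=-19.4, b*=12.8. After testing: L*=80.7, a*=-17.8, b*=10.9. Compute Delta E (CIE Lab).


dL = 80.7 - 76.8 = 3.9
da = -17.8 - (-19.4) = 1.6
db = 10.9 - 12.8 = -1.9
dE = sqrt((3.9)^2 + (1.6)^2 + (-1.9)^2) = 4.62


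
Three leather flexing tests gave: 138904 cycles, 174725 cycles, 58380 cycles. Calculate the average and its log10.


Average = 124003 cycles
log10 = 5.09


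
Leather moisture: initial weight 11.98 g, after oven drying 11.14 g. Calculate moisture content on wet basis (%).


7.0%

Moisture = 11.98 - 11.14 = 0.84 g
MC = 0.84 / 11.98 x 100 = 7.0%


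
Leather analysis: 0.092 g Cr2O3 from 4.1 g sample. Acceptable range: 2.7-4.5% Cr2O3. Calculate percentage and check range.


Cr2O3 = 2.24%
Within range: No


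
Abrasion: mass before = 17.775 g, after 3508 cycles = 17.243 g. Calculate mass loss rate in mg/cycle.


Mass loss = 17.775 - 17.243 = 0.532 g
Rate = 0.532 / 3508 x 1000 = 0.152 mg/cycle


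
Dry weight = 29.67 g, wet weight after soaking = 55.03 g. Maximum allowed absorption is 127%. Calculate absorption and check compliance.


WA = (55.03 - 29.67) / 29.67 x 100 = 85.5%
Maximum allowed: 127%
Compliant: Yes


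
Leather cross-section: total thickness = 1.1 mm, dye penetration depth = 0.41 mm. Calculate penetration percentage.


Penetration% = 0.41 / 1.1 x 100
Penetration = 37.3%


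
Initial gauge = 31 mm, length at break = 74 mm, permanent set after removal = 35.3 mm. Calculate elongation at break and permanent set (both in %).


Elongation at break = (74 - 31) / 31 x 100 = 138.7%
Permanent set = (35.3 - 31) / 31 x 100 = 13.9%


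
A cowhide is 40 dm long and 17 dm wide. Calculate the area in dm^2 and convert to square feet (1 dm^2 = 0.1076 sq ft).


Area = 40 x 17 = 680 dm^2
Conversion: 680 x 0.1076 = 73.17 sq ft


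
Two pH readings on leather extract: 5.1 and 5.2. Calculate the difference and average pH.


Difference = |5.1 - 5.2| = 0.1
Average = (5.1 + 5.2) / 2 = 5.15


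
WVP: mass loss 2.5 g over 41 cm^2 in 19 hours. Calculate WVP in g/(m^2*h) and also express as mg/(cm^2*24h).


WVP = 32.09 g/(m^2*h)
Daily rate = 77.02 mg/(cm^2*24h)


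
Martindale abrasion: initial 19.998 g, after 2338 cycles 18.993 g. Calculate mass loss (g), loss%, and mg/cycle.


Loss = 19.998 - 18.993 = 1.005 g
Loss% = 1.005 / 19.998 x 100 = 5.03%
Rate = 1.005 / 2338 x 1000 = 0.430 mg/cycle


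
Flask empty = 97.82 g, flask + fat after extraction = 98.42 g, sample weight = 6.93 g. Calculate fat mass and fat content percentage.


Fat mass = 98.42 - 97.82 = 0.60 g
Fat% = 0.60 / 6.93 x 100 = 8.7%


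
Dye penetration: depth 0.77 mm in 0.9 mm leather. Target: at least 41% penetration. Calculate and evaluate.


Penetration = 0.77 / 0.9 x 100 = 85.6%
Target: 41%
Meets target: Yes


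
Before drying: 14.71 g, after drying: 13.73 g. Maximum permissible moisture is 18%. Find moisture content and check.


MC = (14.71 - 13.73) / 14.71 x 100 = 6.7%
Maximum: 18%
Acceptable: Yes


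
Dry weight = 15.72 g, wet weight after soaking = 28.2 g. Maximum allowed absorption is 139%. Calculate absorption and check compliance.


WA = (28.2 - 15.72) / 15.72 x 100 = 79.4%
Maximum allowed: 139%
Compliant: Yes


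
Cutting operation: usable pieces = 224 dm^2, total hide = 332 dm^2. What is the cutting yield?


67.5%

Yield = usable / total x 100
Yield = 224 / 332 x 100 = 67.5%


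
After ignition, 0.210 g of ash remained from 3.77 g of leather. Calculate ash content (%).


5.57%


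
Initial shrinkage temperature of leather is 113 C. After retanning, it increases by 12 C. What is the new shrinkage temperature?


New Ts = 113 + 12 = 125 C


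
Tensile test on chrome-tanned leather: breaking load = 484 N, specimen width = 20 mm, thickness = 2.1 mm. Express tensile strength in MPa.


Cross-section = 20 x 2.1 = 42.0 mm^2
TS = 484 / 42.0 = 11.52 MPa
(1 N/mm^2 = 1 MPa)


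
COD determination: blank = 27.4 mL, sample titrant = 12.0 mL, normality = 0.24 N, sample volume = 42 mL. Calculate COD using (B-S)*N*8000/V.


704.0 mg/L

COD = (27.4 - 12.0) x 0.24 x 8000 / 42
COD = 15.4 x 0.24 x 8000 / 42
COD = 704.0 mg/L


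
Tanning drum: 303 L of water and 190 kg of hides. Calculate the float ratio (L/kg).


Float ratio = water / hide weight
Ratio = 303 / 190 = 1.6


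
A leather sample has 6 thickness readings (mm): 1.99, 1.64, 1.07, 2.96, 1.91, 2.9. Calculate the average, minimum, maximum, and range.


Average = 2.08 mm
Min = 1.07 mm
Max = 2.96 mm
Range = 1.89 mm


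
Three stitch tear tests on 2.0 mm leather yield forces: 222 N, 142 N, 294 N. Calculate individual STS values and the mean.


STS1 = 111.0 N/mm
STS2 = 71.0 N/mm
STS3 = 147.0 N/mm
Mean = 109.7 N/mm

STS1 = 222 / 2.0 = 111.0 N/mm
STS2 = 142 / 2.0 = 71.0 N/mm
STS3 = 294 / 2.0 = 147.0 N/mm
Mean = (111.0 + 71.0 + 147.0) / 3 = 109.7 N/mm


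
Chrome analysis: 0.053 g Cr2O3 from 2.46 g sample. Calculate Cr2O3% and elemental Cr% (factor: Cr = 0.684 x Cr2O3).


Cr2O3% = 0.053 / 2.46 x 100 = 2.15%
Cr% = 2.15 x 0.684 = 1.47%


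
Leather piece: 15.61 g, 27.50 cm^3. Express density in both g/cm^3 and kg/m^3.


Density = 15.61 / 27.50 = 0.568 g/cm^3
Convert: 0.568 x 1000 = 568 kg/m^3


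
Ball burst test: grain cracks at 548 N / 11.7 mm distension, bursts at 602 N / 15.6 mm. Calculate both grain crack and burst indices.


Crack index = 46.8 N/mm
Burst index = 38.6 N/mm


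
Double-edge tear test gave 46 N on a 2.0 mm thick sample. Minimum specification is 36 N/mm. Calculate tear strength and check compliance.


Tear strength = 23.0 N/mm
Compliant: No

Tear strength = 46 / 2.0 = 23.0 N/mm
Required minimum = 36 N/mm
Compliant: No


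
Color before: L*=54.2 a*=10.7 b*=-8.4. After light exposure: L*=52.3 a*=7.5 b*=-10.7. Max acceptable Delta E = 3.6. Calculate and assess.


dL = -1.9, da = -3.2, db = -2.3
dE = sqrt((-1.9)^2 + (-3.2)^2 + (-2.3)^2) = 4.37
Max = 3.6
Passes: No


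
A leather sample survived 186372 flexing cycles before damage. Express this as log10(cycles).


log10(186372) = 5.27


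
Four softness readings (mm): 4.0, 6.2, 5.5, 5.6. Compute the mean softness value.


5.33 mm

Sum = 4.0 + 6.2 + 5.5 + 5.6
Mean = 21.3 / 4 = 5.33 mm


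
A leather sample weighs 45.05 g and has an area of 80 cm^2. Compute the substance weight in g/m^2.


Substance weight = mass / area x 10000
SW = 45.05 / 80 x 10000
SW = 5631.3 g/m^2


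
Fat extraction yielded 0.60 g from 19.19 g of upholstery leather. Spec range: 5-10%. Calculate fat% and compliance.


Fat% = 0.60 / 19.19 x 100 = 3.1%
Spec range: 5-10%
Compliant: No


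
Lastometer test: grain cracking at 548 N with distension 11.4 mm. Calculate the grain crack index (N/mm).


48.1 N/mm


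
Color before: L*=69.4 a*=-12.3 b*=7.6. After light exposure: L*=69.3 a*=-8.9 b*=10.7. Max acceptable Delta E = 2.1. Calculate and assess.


Delta E = 4.60
Passes: No


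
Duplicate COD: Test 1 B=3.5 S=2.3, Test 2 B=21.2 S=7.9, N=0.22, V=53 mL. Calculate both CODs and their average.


COD1 = 39.8 mg/L
COD2 = 441.7 mg/L
Average = 240.8 mg/L

COD1 = (3.5 - 2.3) x 0.22 x 8000 / 53 = 39.8 mg/L
COD2 = (21.2 - 7.9) x 0.22 x 8000 / 53 = 441.7 mg/L
Average = (39.8 + 441.7) / 2 = 240.8 mg/L


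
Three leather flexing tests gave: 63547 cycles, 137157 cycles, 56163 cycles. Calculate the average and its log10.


Average = 85622 cycles
log10 = 4.93

Average = (63547 + 137157 + 56163) / 3 = 85622 cycles
log10(85622) = 4.93


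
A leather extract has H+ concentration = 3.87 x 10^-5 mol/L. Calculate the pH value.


pH = -log10[H+]
pH = -log10(3.87 x 10^-5) = 4.41


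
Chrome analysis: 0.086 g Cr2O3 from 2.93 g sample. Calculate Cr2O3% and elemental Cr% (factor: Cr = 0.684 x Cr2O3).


Cr2O3% = 0.086 / 2.93 x 100 = 2.94%
Cr% = 2.94 x 0.684 = 2.01%


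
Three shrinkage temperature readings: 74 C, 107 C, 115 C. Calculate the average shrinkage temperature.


Average = (74 + 107 + 115) / 3
Average = 296 / 3 = 98.7 C


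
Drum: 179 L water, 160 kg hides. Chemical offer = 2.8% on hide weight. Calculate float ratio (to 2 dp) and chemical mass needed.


Float ratio = 1.12
Chemical needed = 4.48 kg

Float ratio = 179 / 160 = 1.12
Chemical = 160 x 2.8 / 100 = 4.48 kg


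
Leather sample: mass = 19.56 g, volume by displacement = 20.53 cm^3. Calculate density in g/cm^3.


0.953 g/cm^3

Density = mass / volume
Density = 19.56 / 20.53 = 0.953 g/cm^3
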